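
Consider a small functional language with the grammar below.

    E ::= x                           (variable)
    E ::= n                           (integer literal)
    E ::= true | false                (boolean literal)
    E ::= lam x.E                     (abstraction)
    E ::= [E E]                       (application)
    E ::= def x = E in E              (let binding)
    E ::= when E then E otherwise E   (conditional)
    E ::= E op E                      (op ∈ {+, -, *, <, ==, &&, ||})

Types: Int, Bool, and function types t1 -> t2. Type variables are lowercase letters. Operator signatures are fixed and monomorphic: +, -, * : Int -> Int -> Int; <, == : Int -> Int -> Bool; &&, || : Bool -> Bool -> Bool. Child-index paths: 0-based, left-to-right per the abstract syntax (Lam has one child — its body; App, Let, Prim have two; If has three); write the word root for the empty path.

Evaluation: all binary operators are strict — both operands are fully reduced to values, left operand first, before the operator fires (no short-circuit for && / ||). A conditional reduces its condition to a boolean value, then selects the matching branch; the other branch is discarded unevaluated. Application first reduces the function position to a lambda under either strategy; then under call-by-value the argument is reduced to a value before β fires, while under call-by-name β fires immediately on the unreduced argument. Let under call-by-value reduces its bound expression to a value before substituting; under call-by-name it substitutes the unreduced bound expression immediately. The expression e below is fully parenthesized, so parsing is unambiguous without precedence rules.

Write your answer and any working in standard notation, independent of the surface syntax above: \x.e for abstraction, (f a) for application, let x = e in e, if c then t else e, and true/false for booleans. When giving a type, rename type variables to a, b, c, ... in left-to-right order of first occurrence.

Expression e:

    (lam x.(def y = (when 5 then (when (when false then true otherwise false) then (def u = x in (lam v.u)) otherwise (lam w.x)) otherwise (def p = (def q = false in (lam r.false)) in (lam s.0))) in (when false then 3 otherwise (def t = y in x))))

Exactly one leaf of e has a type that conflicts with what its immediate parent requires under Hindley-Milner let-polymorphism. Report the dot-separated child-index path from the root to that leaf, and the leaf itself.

Derivation:
  unify Int ~ Bool
  FAIL: mismatch Int ~ Bool

Answer: 0.0.0 : 5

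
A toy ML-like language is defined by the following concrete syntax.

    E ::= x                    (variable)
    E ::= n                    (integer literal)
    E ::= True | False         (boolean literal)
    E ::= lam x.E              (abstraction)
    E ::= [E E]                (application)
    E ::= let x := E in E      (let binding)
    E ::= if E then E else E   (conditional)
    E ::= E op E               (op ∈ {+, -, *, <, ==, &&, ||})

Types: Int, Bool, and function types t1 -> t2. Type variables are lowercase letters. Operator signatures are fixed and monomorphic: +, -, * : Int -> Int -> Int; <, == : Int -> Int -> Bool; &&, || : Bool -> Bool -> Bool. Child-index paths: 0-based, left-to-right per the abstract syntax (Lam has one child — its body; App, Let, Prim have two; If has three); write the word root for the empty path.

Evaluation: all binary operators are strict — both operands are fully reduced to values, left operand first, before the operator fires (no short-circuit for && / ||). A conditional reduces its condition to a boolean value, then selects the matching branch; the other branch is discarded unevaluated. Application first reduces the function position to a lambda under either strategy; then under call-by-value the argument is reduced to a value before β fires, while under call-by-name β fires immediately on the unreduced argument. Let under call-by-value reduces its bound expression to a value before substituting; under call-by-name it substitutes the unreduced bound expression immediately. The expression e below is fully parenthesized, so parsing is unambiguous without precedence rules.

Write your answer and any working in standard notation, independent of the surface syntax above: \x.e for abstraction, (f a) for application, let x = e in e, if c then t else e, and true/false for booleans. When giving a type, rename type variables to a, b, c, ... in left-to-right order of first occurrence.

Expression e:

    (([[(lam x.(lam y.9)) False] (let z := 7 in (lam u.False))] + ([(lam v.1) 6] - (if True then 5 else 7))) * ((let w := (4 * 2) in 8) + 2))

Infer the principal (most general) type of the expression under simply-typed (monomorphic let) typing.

Answer: Int

Trace:
\y._ : b -> Int
\x._ : a -> b -> Int
  unify a -> b -> Int ~ Bool -> c
  unify a ~ Bool
  unify b -> Int ~ c
_ _ : b -> Int
let z : Int
\u._ : d -> Bool
  unify b -> Int ~ (d -> Bool) -> e
  unify b ~ d -> Bool
  unify Int ~ e
_ _ : Int
  unify Int ~ Int
\v._ : f -> Int
  unify f -> Int ~ Int -> g
  unify f ~ Int
  unify Int ~ g
_ _ : Int
  unify Int ~ Int
  unify Bool ~ Bool
  unify Int ~ Int
  unify Int ~ Int
  unify Int ~ Int
  unify Int ~ Int
  unify Int ~ Int
  unify Int ~ Int
let w : Int
  unify Int ~ Int
  unify Int ~ Int
  unify Int ~ Int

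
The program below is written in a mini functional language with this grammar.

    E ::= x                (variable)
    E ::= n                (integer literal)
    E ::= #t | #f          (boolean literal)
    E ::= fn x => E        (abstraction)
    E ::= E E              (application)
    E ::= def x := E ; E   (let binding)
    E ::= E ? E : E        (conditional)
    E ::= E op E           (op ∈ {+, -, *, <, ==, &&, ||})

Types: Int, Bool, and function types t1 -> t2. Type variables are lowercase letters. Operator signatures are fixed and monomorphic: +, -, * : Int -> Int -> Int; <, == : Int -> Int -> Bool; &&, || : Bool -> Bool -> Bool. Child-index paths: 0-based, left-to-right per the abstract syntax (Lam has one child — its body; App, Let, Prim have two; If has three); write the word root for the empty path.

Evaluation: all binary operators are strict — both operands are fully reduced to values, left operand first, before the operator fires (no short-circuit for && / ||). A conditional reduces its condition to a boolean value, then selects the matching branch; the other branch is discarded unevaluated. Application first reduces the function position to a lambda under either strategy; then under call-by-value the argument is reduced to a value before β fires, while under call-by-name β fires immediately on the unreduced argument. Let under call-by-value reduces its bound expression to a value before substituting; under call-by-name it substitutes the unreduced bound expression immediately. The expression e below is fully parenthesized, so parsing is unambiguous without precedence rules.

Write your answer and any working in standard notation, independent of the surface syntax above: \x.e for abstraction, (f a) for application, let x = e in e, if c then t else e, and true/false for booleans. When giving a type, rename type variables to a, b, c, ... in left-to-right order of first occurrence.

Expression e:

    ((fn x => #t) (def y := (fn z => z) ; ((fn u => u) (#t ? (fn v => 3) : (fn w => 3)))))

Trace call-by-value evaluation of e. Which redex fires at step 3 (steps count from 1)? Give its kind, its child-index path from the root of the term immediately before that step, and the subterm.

Answer: beta at 1 : ((\u.u) (\v.3))

Working:
step 0: ((\x.true) (let y = (\z.z) in ((\u.u) (if true then (\v.3) else (\w.3)))))
step 1: [let@1] ((\x.true) ((\u.u) (if true then (\v.3) else (\w.3))))
step 2: [if@1.1] ((\x.true) ((\u.u) (\v.3)))
step 3: [beta@1] ((\x.true) (\v.3))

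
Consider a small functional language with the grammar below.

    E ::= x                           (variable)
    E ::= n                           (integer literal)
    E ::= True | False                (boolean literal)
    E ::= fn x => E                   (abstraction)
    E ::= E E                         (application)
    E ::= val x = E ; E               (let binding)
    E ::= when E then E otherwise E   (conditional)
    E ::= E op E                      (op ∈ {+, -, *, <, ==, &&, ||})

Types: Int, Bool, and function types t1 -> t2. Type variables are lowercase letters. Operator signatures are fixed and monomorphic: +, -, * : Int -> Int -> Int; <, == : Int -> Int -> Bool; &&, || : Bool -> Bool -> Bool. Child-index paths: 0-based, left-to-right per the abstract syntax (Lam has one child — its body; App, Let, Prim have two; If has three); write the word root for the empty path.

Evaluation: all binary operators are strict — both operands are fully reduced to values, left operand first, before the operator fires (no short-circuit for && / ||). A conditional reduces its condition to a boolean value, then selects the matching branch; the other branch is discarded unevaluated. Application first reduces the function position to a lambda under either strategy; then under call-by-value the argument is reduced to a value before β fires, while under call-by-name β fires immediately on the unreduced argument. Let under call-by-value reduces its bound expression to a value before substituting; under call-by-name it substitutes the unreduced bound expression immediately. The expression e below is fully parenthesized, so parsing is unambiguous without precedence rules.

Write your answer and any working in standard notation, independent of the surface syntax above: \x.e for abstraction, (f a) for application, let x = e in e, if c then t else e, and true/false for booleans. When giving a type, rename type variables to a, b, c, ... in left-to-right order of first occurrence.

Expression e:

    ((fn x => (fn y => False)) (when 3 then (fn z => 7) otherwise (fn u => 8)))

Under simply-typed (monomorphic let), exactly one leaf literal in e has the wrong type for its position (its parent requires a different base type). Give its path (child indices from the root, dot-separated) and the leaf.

Answer: 1.0 : 3

Working:
\y._ : b -> Bool
\x._ : a -> b -> Bool
  unify Int ~ Bool
  FAIL: mismatch Int ~ Bool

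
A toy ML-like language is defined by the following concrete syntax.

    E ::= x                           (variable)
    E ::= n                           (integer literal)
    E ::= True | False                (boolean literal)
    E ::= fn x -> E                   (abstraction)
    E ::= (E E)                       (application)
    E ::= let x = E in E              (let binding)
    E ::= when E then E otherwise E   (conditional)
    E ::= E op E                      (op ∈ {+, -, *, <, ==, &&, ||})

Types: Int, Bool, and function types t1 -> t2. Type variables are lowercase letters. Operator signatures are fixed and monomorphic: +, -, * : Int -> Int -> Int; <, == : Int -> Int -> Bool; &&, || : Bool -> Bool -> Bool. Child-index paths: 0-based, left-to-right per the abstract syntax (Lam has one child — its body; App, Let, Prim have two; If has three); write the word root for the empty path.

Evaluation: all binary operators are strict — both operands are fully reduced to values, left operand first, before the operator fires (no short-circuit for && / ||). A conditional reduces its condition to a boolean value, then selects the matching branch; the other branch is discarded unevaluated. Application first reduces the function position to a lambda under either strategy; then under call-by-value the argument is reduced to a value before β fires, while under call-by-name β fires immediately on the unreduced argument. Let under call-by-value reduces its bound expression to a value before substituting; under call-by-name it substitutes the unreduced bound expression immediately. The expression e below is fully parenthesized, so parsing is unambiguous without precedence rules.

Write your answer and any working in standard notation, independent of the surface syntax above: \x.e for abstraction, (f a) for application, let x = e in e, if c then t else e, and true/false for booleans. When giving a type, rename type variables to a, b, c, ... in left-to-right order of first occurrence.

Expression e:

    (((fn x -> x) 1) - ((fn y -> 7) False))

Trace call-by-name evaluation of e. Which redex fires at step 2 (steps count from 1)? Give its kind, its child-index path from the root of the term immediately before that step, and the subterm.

Answer: beta at 1 : ((\y.7) false)

Derivation:
step 0: (((\x.x) 1) - ((\y.7) false))
step 1: [beta@0] (1 - ((\y.7) false))
step 2: [beta@1] (1 - 7)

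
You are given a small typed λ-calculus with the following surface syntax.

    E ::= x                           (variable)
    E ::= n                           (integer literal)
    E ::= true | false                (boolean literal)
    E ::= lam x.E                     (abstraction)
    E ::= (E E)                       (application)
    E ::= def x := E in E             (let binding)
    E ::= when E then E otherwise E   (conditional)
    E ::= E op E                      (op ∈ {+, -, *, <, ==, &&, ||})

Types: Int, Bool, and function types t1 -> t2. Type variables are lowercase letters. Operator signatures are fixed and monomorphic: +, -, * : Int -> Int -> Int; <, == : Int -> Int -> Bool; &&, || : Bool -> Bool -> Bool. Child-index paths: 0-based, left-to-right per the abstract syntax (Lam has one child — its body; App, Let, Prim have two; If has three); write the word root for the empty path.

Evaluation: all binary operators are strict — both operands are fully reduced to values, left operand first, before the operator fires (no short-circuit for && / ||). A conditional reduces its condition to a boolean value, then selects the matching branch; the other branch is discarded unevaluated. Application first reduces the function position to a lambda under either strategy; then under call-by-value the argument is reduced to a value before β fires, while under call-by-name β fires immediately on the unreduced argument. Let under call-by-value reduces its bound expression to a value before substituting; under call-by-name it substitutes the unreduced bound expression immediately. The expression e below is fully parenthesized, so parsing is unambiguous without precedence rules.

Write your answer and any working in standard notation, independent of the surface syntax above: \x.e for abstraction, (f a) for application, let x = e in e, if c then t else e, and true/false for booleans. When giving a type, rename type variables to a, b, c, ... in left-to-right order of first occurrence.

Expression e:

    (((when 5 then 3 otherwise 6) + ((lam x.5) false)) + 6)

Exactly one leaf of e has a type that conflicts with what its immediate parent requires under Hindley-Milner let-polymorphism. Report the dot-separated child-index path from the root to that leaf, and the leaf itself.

Trace:
  unify Int ~ Bool
  FAIL: mismatch Int ~ Bool

Answer: 0.0.0 : 5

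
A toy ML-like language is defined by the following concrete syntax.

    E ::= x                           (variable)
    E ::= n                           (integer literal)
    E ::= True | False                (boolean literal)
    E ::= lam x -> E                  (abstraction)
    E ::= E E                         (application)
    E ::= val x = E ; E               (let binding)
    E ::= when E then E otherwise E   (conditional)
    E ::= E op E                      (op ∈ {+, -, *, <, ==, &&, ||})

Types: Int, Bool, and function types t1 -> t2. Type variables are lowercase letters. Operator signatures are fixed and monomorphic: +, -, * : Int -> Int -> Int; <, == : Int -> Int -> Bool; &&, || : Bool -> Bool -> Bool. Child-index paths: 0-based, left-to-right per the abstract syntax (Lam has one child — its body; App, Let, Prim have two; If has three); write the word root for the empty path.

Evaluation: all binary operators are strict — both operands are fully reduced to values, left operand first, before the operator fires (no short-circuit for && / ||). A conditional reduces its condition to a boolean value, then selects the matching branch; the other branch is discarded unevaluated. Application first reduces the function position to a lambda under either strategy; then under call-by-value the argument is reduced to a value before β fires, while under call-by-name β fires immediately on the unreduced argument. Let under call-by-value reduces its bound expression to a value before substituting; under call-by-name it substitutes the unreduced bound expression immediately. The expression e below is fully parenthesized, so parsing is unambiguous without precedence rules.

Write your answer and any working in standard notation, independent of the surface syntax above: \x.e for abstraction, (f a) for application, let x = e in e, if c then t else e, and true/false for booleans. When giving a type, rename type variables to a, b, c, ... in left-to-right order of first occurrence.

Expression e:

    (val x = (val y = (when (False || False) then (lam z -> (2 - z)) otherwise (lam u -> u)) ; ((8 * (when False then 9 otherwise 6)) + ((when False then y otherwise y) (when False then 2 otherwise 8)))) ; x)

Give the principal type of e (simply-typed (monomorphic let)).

Derivation:
  unify Bool ~ Bool
  unify Bool ~ Bool
  unify Bool ~ Bool
  unify Int ~ Int
z : a
  unify a ~ Int
\z._ : Int -> Int
u : b
\u._ : b -> b
  unify Int -> Int ~ b -> b
  unify Int ~ b
  unify Int ~ Int
let y : Int -> Int
  unify Int ~ Int
  unify Bool ~ Bool
  unify Int ~ Int
  unify Int ~ Int
  unify Int ~ Int
  unify Bool ~ Bool
y : Int -> Int
y : Int -> Int
  unify Int -> Int ~ Int -> Int
  unify Int ~ Int
  unify Int ~ Int
  unify Bool ~ Bool
  unify Int ~ Int
  unify Int -> Int ~ Int -> c
  unify Int ~ Int
  unify Int ~ c
_ _ : Int
  unify Int ~ Int
let x : Int
x : Int

Answer: Int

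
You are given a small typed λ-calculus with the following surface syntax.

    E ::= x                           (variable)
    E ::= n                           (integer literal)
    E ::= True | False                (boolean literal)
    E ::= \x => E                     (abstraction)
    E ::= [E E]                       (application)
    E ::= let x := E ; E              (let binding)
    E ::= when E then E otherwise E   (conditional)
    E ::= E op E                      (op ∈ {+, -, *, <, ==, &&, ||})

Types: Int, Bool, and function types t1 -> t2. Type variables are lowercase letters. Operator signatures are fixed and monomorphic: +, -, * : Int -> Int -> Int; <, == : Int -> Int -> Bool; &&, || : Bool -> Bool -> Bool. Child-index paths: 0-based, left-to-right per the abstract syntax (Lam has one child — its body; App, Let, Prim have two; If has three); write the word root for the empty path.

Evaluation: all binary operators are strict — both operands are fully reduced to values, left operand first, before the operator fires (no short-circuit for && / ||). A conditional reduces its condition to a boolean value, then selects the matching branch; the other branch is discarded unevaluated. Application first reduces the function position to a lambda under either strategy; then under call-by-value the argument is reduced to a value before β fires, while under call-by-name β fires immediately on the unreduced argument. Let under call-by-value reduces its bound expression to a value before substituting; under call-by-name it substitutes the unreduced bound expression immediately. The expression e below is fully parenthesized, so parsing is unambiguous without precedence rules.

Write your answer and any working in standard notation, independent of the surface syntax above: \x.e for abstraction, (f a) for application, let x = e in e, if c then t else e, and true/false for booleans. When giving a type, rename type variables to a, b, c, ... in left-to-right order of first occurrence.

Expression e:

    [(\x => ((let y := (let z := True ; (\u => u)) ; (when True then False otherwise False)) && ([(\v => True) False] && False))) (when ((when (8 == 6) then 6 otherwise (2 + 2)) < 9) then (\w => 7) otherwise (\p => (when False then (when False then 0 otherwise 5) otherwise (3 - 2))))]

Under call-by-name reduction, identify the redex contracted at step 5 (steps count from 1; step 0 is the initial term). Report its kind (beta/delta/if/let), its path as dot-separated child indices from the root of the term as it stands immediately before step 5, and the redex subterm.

Answer: delta at 1 : (true && false)

Derivation:
step 0: ((\x.((let y = (let z = true in (\u.u)) in (if true then false else false)) && (((\v.true) false) && false))) (if ((if (8 == 6) then 6 else (2 + 2)) < 9) then (\w.7) else (\p.(if false then (if false then 0 else 5) else (3 - 2)))))
step 1: [beta@root] ((let y = (let z = true in (\u.u)) in (if true then false else false)) && (((\v.true) false) && false))
step 2: [let@0] ((if true then false else false) && (((\v.true) false) && false))
step 3: [if@0] (false && (((\v.true) false) && false))
step 4: [beta@1.0] (false && (true && false))
step 5: [delta@1] (false && false)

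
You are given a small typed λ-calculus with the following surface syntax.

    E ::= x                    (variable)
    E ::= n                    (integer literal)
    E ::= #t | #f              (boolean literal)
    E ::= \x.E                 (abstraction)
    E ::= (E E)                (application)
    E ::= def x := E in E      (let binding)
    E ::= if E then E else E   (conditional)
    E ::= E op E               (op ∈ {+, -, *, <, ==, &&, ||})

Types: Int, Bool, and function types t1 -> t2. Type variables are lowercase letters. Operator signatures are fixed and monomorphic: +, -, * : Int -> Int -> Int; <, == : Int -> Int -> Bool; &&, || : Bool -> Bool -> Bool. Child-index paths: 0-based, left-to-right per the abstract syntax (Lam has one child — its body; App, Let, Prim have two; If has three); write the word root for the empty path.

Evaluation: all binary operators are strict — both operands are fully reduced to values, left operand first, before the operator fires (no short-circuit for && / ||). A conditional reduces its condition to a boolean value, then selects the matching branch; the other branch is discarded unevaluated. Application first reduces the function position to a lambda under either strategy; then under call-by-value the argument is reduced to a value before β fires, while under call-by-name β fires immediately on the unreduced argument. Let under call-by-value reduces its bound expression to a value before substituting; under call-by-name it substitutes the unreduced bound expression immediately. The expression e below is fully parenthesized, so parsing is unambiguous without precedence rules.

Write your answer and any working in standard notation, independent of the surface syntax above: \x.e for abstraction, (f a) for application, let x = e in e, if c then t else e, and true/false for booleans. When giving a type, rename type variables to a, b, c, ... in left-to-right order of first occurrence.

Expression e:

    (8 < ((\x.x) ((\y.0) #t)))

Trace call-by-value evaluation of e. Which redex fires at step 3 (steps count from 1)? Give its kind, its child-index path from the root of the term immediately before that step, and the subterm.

Working:
step 0: (8 < ((\x.x) ((\y.0) true)))
step 1: [beta@1.1] (8 < ((\x.x) 0))
step 2: [beta@1] (8 < 0)
step 3: [delta@root] false

Answer: delta at root : (8 < 0)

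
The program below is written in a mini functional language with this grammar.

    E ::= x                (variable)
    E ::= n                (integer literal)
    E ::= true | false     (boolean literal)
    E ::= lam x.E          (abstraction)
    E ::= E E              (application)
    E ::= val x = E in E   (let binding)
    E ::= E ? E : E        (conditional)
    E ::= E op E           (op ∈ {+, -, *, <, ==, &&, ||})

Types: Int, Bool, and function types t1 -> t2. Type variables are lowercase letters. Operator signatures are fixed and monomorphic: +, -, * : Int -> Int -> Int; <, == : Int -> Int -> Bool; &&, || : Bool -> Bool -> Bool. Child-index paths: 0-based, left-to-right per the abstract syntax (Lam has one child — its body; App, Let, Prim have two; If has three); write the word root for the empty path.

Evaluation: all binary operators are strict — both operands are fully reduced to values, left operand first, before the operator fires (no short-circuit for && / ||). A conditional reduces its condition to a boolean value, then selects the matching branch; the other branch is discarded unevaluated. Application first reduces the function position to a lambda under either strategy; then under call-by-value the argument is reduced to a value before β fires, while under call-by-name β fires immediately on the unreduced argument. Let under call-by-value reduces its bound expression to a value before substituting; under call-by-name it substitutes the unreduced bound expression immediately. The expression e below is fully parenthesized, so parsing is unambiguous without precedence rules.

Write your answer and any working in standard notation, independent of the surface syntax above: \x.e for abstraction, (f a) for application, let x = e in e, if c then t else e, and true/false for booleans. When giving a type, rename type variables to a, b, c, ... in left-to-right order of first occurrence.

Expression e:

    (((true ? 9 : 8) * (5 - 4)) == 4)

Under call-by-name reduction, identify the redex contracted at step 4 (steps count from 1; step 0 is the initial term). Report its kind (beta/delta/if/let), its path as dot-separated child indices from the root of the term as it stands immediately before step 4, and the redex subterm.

Trace:
step 0: (((if true then 9 else 8) * (5 - 4)) == 4)
step 1: [if@0.0] ((9 * (5 - 4)) == 4)
step 2: [delta@0.1] ((9 * 1) == 4)
step 3: [delta@0] (9 == 4)
step 4: [delta@root] false

Answer: delta at root : (9 == 4)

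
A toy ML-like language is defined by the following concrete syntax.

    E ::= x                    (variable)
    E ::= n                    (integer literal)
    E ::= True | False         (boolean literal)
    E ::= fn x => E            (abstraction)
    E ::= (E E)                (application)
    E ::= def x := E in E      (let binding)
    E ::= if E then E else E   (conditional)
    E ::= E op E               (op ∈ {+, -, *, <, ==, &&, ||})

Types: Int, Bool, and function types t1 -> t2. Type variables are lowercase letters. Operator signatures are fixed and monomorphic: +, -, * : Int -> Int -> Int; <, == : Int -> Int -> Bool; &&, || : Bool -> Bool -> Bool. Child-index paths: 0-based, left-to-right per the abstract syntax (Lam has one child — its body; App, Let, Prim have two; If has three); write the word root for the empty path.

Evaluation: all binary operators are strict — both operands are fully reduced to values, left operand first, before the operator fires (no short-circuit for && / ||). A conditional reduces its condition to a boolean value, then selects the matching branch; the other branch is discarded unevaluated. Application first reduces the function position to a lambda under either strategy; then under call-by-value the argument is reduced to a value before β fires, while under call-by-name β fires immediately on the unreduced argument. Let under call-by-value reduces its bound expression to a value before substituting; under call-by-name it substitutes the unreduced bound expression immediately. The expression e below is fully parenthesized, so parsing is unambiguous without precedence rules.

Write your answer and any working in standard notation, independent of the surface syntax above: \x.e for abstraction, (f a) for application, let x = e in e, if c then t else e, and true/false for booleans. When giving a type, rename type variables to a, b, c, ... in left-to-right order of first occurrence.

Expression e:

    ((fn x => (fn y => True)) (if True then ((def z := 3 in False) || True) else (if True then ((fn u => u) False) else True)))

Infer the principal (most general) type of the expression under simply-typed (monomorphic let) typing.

Derivation:
\y._ : b -> Bool
\x._ : a -> b -> Bool
  unify Bool ~ Bool
let z : Int
  unify Bool ~ Bool
  unify Bool ~ Bool
  unify Bool ~ Bool
u : c
\u._ : c -> c
  unify c -> c ~ Bool -> d
  unify c ~ Bool
  unify Bool ~ d
_ _ : Bool
  unify Bool ~ Bool
  unify Bool ~ Bool
  unify a -> b -> Bool ~ Bool -> e
  unify a ~ Bool
  unify b -> Bool ~ e
_ _ : b -> Bool

Answer: a -> Bool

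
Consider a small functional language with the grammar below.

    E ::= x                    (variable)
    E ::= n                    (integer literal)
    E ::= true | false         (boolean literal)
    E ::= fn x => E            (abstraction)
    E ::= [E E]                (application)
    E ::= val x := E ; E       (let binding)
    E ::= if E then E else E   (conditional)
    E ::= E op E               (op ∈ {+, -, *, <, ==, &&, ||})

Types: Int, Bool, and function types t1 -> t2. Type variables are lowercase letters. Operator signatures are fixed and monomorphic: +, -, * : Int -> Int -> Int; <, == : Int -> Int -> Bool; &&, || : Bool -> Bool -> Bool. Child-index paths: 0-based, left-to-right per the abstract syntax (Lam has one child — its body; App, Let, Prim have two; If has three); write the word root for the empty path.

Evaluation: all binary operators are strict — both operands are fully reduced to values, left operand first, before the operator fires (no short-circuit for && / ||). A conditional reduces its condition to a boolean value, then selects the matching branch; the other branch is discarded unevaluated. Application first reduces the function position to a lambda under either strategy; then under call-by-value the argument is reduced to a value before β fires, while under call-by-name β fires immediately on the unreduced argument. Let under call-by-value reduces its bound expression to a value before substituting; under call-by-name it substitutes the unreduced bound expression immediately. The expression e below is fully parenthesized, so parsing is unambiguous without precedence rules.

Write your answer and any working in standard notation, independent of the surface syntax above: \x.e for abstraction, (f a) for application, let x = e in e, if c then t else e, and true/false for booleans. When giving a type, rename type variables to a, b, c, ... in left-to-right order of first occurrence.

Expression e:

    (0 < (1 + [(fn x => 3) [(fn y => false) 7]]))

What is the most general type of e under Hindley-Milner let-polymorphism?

Answer: Bool

Derivation:
  unify Int ~ Int
  unify Int ~ Int
\x._ : a -> Int
\y._ : b -> Bool
  unify b -> Bool ~ Int -> c
  unify b ~ Int
  unify Bool ~ c
_ _ : Bool
  unify a -> Int ~ Bool -> d
  unify a ~ Bool
  unify Int ~ d
_ _ : Int
  unify Int ~ Int
  unify Int ~ Int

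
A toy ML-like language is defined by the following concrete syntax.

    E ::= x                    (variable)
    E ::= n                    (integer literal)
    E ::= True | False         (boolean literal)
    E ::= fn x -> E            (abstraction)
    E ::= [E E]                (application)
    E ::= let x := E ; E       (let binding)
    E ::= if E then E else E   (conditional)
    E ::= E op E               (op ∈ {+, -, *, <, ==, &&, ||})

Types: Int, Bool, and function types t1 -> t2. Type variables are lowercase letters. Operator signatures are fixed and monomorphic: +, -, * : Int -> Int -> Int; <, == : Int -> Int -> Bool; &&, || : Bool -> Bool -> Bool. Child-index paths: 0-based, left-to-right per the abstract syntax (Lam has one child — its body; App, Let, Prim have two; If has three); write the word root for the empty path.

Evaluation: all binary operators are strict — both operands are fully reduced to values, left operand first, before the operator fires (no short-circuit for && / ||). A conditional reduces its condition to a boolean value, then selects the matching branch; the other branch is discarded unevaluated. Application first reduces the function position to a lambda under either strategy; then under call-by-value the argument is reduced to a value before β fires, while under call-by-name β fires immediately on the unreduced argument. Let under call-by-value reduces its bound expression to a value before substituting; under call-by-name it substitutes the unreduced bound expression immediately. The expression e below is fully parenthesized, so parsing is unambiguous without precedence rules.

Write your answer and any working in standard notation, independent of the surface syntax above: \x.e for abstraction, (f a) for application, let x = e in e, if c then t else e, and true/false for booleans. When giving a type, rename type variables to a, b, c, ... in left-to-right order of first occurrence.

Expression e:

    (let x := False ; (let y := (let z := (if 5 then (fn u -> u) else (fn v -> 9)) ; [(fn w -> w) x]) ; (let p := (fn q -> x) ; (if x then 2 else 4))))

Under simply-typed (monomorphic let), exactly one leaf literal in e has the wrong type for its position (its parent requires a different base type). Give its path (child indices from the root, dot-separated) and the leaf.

Working:
let x : Bool
  unify Int ~ Bool
  FAIL: mismatch Int ~ Bool

Answer: 1.0.0.0 : 5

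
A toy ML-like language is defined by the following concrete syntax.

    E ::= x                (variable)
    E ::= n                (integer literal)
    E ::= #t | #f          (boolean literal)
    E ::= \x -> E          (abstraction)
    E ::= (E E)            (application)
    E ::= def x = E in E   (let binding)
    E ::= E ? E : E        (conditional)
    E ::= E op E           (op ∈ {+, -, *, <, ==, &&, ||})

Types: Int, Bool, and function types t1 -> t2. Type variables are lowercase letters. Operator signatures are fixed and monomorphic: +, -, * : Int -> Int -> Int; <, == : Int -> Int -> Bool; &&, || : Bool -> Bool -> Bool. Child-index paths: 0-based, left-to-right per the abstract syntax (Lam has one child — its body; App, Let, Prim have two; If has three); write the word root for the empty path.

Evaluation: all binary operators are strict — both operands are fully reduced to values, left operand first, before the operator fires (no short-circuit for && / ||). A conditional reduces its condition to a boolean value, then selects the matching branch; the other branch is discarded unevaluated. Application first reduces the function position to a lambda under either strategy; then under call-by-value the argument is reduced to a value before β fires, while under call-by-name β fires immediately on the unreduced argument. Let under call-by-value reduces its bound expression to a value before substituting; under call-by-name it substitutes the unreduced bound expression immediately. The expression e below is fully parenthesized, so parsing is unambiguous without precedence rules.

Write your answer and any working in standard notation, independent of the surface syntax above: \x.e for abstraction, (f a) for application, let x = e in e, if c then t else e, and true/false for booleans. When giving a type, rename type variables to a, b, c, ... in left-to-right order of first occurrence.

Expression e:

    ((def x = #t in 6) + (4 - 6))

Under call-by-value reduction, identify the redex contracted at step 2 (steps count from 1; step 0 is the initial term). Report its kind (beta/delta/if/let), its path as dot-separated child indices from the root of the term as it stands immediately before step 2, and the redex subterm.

Working:
step 0: ((let x = true in 6) + (4 - 6))
step 1: [let@0] (6 + (4 - 6))
step 2: [delta@1] (6 + -2)

Answer: delta at 1 : (4 - 6)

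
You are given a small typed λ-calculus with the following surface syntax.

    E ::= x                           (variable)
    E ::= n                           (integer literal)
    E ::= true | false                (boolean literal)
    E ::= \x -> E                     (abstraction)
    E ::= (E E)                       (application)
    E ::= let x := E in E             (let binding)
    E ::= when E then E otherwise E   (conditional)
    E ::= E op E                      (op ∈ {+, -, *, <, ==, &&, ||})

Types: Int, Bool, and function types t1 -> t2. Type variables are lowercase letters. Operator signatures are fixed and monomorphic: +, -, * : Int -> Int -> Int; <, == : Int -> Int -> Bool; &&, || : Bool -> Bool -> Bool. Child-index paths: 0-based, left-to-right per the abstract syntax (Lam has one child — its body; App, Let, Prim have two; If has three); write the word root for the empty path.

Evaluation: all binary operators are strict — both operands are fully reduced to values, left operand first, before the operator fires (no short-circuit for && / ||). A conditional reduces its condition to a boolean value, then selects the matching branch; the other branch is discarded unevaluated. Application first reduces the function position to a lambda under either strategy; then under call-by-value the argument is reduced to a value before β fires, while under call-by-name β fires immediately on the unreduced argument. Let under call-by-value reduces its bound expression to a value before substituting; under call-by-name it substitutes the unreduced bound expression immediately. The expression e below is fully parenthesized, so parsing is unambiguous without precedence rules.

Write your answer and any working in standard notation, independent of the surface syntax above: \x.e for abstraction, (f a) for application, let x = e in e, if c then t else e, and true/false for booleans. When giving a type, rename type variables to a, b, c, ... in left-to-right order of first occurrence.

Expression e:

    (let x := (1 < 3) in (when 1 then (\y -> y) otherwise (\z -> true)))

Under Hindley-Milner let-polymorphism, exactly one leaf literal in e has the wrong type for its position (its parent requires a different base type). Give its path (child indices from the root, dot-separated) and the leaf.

Trace:
  unify Int ~ Int
  unify Int ~ Int
let x : Bool
  unify Int ~ Bool
  FAIL: mismatch Int ~ Bool

Answer: 1.0 : 1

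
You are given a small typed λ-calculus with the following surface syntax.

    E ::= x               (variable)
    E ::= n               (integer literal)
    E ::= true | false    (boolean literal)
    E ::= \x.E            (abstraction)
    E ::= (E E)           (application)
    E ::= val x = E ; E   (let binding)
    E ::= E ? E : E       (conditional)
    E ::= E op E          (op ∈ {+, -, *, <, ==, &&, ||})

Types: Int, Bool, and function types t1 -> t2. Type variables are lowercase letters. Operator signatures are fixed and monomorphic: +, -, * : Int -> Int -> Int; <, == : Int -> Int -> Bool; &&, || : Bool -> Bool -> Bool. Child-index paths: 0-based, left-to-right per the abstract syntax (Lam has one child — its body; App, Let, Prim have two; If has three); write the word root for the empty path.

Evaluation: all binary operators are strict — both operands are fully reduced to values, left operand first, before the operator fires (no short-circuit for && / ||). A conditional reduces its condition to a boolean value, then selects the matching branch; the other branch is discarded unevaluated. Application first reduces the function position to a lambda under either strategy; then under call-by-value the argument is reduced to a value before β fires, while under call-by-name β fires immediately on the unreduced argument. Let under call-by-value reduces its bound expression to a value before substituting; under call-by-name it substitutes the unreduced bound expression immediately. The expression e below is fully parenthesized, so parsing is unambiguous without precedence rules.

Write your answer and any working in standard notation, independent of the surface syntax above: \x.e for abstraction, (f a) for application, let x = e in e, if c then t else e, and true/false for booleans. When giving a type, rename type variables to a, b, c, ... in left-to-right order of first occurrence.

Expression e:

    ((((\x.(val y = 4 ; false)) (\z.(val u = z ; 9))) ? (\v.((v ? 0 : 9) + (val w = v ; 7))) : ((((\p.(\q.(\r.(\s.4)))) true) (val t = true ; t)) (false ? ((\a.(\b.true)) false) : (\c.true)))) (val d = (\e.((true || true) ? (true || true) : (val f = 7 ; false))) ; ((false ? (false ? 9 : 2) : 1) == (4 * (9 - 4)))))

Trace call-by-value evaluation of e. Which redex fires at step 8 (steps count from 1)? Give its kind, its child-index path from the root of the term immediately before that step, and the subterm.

Working:
step 0: ((if ((\x.(let y = 4 in false)) (\z.(let u = z in 9))) then (\v.((if v then 0 else 9) + (let w = v in 7))) else ((((\p.(\q.(\r.(\s.4)))) true) (let t = true in t)) (if false then ((\a.(\b.true)) false) else (\c.true)))) (let d = (\e.(if (true || true) then (true || true) else (let f = 7 in false))) in ((if false then (if false then 9 else 2) else 1) == (4 * (9 - 4)))))
step 1: [beta@0.0] ((if (let y = 4 in false) then (\v.((if v then 0 else 9) + (let w = v in 7))) else ((((\p.(\q.(\r.(\s.4)))) true) (let t = true in t)) (if false then ((\a.(\b.true)) false) else (\c.true)))) (let d = (\e.(if (true || true) then (true || true) else (let f = 7 in false))) in ((if false then (if false then 9 else 2) else 1) == (4 * (9 - 4)))))
step 2: [let@0.0] ((if false then (\v.((if v then 0 else 9) + (let w = v in 7))) else ((((\p.(\q.(\r.(\s.4)))) true) (let t = true in t)) (if false then ((\a.(\b.true)) false) else (\c.true)))) (let d = (\e.(if (true || true) then (true || true) else (let f = 7 in false))) in ((if false then (if false then 9 else 2) else 1) == (4 * (9 - 4)))))
step 3: [if@0] (((((\p.(\q.(\r.(\s.4)))) true) (let t = true in t)) (if false then ((\a.(\b.true)) false) else (\c.true))) (let d = (\e.(if (true || true) then (true || true) else (let f = 7 in false))) in ((if false then (if false then 9 else 2) else 1) == (4 * (9 - 4)))))
step 4: [beta@0.0.0] ((((\q.(\r.(\s.4))) (let t = true in t)) (if false then ((\a.(\b.true)) false) else (\c.true))) (let d = (\e.(if (true || true) then (true || true) else (let f = 7 in false))) in ((if false then (if false then 9 else 2) else 1) == (4 * (9 - 4)))))
step 5: [let@0.0.1] ((((\q.(\r.(\s.4))) true) (if false then ((\a.(\b.true)) false) else (\c.true))) (let d = (\e.(if (true || true) then (true || true) else (let f = 7 in false))) in ((if false then (if false then 9 else 2) else 1) == (4 * (9 - 4)))))
step 6: [beta@0.0] (((\r.(\s.4)) (if false then ((\a.(\b.true)) false) else (\c.true))) (let d = (\e.(if (true || true) then (true || true) else (let f = 7 in false))) in ((if false then (if false then 9 else 2) else 1) == (4 * (9 - 4)))))
step 7: [if@0.1] (((\r.(\s.4)) (\c.true)) (let d = (\e.(if (true || true) then (true || true) else (let f = 7 in false))) in ((if false then (if false then 9 else 2) else 1) == (4 * (9 - 4)))))
step 8: [beta@0] ((\s.4) (let d = (\e.(if (true || true) then (true || true) else (let f = 7 in false))) in ((if false then (if false then 9 else 2) else 1) == (4 * (9 - 4)))))

Answer: beta at 0 : ((\r.(\s.4)) (\c.true))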